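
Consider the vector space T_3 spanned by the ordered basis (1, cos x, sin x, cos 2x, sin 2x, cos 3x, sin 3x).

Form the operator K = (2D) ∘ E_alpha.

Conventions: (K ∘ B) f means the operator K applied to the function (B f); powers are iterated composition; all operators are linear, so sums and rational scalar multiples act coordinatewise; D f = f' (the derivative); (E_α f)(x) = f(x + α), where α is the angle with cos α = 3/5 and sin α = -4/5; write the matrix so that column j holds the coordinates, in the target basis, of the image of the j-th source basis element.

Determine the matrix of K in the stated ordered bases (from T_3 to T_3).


the matrix is [[0, 0, 0, 0, 0, 0, 0]; [0, 8/5, 6/5, 0, 0, 0, 0]; [0, -6/5, 8/5, 0, 0, 0, 0]; [0, 0, 0, 96/25, -28/25, 0, 0]; [0, 0, 0, 28/25, 96/25, 0, 0]; [0, 0, 0, 0, 0, 264/125, -702/125]; [0, 0, 0, 0, 0, 702/125, 264/125]] (rows listed top to bottom)

image of 1: 0
image of cos x: (8/5)cos x - (6/5)sin x
image of sin x: (6/5)cos x + (8/5)sin x
image of cos 2x: (96/25)cos 2x + (28/25)sin 2x
image of sin 2x: -(28/25)cos 2x + (96/25)sin 2x
image of cos 3x: (264/125)cos 3x + (702/125)sin 3x
image of sin 3x: -(702/125)cos 3x + (264/125)sin 3x
each image's coordinates form column j of the matrix


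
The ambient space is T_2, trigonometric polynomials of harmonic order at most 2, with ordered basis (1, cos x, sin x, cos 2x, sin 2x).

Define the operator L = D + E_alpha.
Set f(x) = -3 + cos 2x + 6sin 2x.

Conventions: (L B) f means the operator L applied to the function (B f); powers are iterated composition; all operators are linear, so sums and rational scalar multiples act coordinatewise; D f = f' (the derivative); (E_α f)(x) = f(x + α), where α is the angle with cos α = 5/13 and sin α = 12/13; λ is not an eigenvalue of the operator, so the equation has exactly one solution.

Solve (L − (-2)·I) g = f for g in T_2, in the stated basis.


the image equals g(x) = -1 - (2529/1525)cos 2x + (1772/1525)sin 2x

write g with unknown coordinates in the stated basis and equate coefficients in (L − (-2)·I) g = f
solving from the highest basis element down gives g = -1 - (2529/1525)cos 2x + (1772/1525)sin 2x
check: L g = -1 + (6583/1525)cos 2x + (5606/1525)sin 2x
so L g − (-2)·g = -3 + cos 2x + 6sin 2x = f ✓


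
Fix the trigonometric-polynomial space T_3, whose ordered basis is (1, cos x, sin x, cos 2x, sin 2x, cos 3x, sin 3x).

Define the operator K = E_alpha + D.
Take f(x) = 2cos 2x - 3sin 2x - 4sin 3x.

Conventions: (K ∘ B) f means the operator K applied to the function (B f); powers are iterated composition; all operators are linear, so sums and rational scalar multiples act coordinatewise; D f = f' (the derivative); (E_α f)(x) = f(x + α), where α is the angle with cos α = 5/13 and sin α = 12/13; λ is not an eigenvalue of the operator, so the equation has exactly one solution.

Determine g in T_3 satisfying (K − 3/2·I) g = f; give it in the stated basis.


the result is g(x) = (2516/8249)cos 2x + (8134/8249)sin 2x + (92208/112201)cos 3x + (85288/112201)sin 3x

write g with unknown coordinates in the stated basis and equate coefficients in (K − 3/2·I) g = f
solving from the highest basis element down gives g = (2516/8249)cos 2x + (8134/8249)sin 2x + (92208/112201)cos 3x + (85288/112201)sin 3x
check: K g = (20272/8249)cos 2x - (12546/8249)sin 2x + (138312/112201)cos 3x - (320872/112201)sin 3x
so K g − 3/2·g = 2cos 2x - 3sin 2x - 4sin 3x = f ✓


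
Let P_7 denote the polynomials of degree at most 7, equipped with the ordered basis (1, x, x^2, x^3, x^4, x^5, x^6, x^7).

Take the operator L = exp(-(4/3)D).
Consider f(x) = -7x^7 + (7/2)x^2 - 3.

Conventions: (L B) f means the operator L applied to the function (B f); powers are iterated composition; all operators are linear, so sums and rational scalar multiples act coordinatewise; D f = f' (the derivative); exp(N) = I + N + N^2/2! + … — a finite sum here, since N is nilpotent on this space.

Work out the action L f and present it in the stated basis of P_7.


order-1 term: (196/3)x^6 - (28/3)x
order-2 term: -(784/3)x^5 + 56/9
order-3 term: (15680/27)x^4
order-4 term: -(62720/81)x^3
order-5 term: (50176/81)x^2
order-6 term: -(200704/729)x
order-7 term: 114688/2187
the series for exp(-(4/3)D) f terminates at order 7
exp(-(4/3)D) f = -7x^7 + (196/3)x^6 - (784/3)x^5 + (15680/27)x^4 - (62720/81)x^3 + (100919/162)x^2 - (207508/729)x + 121735/2187

the result is g(x) = -7x^7 + (196/3)x^6 - (784/3)x^5 + (15680/27)x^4 - (62720/81)x^3 + (100919/162)x^2 - (207508/729)x + 121735/2187


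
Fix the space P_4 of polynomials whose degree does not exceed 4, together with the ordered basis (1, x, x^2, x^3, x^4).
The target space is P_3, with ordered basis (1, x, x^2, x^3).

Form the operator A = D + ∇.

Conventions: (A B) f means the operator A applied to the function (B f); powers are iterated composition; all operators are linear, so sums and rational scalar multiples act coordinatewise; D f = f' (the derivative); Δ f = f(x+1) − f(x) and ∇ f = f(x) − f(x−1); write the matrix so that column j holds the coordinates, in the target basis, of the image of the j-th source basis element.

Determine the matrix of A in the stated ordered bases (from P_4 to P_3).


image of 1: 0
image of x: 2
image of x^2: 4x - 1
image of x^3: 6x^2 - 3x + 1
image of x^4: 8x^3 - 6x^2 + 4x - 1
each image's coordinates form column j of the matrix

the matrix is [[0, 2, -1, 1, -1]; [0, 0, 4, -3, 4]; [0, 0, 0, 6, -6]; [0, 0, 0, 0, 8]] (rows listed top to bottom)


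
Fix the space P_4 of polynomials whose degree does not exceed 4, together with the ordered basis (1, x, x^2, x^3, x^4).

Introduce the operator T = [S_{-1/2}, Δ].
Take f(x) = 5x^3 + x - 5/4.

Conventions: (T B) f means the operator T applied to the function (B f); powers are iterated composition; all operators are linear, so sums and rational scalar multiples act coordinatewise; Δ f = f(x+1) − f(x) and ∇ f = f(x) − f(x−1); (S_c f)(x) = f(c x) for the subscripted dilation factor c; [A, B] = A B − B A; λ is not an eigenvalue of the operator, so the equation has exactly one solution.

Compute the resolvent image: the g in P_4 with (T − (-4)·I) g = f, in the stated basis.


write g with unknown coordinates in the stated basis and equate coefficients in (T − (-4)·I) g = f
solving from the highest basis element down gives g = (5/4)x^3 - (45/128)x^2 + (481/1024)x - 6343/8192
check: T g = (45/32)x^2 - (225/256)x + 3783/2048
so T g − (-4)·g = 5x^3 + x - 5/4 = f ✓

the image equals g(x) = (5/4)x^3 - (45/128)x^2 + (481/1024)x - 6343/8192


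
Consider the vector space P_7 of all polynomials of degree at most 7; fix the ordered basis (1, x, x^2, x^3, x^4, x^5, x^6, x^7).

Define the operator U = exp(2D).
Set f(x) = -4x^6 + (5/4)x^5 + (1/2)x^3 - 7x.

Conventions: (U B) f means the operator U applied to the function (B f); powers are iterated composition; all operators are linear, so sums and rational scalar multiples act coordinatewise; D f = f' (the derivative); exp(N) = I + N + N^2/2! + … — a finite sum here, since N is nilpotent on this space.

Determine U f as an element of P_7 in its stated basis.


g(x) = -4x^6 - (187/4)x^5 - (455/2)x^4 - (1179/2)x^3 - 857x^2 - 669x - 226

order-1 term: -48x^5 + (25/2)x^4 + 3x^2 - 14
order-2 term: -240x^4 + 50x^3 + 6x
order-3 term: -640x^3 + 100x^2 + 4
order-4 term: -960x^2 + 100x
order-5 term: -768x + 40
order-6 term: -256
the series for exp(2D) f terminates at order 6
exp(2D) f = -4x^6 - (187/4)x^5 - (455/2)x^4 - (1179/2)x^3 - 857x^2 - 669x - 226


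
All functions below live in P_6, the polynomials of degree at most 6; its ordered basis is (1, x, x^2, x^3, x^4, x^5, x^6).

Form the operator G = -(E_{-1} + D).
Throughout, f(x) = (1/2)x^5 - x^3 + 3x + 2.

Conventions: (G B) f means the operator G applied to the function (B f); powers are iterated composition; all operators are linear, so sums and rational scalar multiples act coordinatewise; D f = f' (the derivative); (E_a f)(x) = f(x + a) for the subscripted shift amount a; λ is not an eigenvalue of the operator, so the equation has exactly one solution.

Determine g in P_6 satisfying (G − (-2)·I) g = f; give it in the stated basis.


write g with unknown coordinates in the stated basis and equate coefficients in (G − (-2)·I) g = f
solving from the highest basis element down gives g = (1/2)x^5 + 4x^3 - 5x^2 + (35/2)x - 15/2
check: G g = -(1/2)x^5 - 9x^3 + 10x^2 - 32x + 17
so G g − (-2)·g = (1/2)x^5 - x^3 + 3x + 2 = f ✓

the result is g(x) = (1/2)x^5 + 4x^3 - 5x^2 + (35/2)x - 15/2


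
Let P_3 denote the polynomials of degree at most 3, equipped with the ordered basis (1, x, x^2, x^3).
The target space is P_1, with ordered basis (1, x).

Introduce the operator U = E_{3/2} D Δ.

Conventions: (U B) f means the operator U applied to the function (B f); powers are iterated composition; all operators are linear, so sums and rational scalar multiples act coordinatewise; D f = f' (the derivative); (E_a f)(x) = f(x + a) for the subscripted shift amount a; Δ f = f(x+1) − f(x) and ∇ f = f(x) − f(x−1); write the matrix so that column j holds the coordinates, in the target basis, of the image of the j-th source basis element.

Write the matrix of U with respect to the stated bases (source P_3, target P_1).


image of 1: 0
image of x: 0
image of x^2: 2
image of x^3: 6x + 12
each image's coordinates form column j of the matrix

the matrix is [[0, 0, 2, 12]; [0, 0, 0, 6]] (rows listed top to bottom)


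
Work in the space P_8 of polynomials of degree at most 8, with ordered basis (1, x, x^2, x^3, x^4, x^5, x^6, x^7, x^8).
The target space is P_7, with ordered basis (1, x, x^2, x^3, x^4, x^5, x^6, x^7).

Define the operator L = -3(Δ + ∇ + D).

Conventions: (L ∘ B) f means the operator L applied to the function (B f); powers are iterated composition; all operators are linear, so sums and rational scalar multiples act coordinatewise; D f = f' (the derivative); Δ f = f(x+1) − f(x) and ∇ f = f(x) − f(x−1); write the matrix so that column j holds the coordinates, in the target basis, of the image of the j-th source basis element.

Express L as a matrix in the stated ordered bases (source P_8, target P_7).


image of 1: 0
image of x: -9
image of x^2: -18x
image of x^3: -27x^2 - 6
image of x^4: -36x^3 - 24x
image of x^5: -45x^4 - 60x^2 - 6
image of x^6: -54x^5 - 120x^3 - 36x
image of x^7: -63x^6 - 210x^4 - 126x^2 - 6
image of x^8: -72x^7 - 336x^5 - 336x^3 - 48x
each image's coordinates form column j of the matrix

the matrix is [[0, -9, 0, -6, 0, -6, 0, -6, 0]; [0, 0, -18, 0, -24, 0, -36, 0, -48]; [0, 0, 0, -27, 0, -60, 0, -126, 0]; [0, 0, 0, 0, -36, 0, -120, 0, -336]; [0, 0, 0, 0, 0, -45, 0, -210, 0]; [0, 0, 0, 0, 0, 0, -54, 0, -336]; [0, 0, 0, 0, 0, 0, 0, -63, 0]; [0, 0, 0, 0, 0, 0, 0, 0, -72]] (rows listed top to bottom)


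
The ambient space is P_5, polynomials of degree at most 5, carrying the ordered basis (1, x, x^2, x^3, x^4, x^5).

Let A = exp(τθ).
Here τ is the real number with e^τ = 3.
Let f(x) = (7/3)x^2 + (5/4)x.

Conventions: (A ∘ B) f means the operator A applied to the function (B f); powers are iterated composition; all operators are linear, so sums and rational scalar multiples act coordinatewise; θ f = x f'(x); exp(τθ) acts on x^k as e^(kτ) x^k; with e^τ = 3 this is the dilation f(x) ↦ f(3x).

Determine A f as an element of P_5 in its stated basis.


exp(τθ) x^k = e^(kτ) x^k; with e^τ = 3 this sends x^k to 3^k x^k
x ↦ 3 x
x^2 ↦ 9 x^2
applying this coordinatewise to f: exp(τθ) f = 21x^2 + (15/4)x

g(x) = 21x^2 + (15/4)x


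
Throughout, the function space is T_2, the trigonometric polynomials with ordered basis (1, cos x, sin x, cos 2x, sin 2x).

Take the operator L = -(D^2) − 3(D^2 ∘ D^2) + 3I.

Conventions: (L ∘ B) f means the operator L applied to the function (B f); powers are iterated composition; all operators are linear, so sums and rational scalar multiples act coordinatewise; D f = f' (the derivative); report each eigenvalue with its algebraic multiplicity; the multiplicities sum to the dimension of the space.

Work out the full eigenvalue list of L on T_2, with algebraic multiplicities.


λ = -41 (multiplicity 2), λ = 1 (multiplicity 2), λ = 3 (multiplicity 1)

image of 1: 3
image of cos x: cos x
image of sin x: sin x
image of cos 2x: -41cos 2x
image of sin 2x: -41sin 2x
the matrix is diagonal; its diagonal is (3, 1, 1, -41, -41)
for a triangular matrix the eigenvalues are the diagonal entries, with algebraic multiplicity their repetition count


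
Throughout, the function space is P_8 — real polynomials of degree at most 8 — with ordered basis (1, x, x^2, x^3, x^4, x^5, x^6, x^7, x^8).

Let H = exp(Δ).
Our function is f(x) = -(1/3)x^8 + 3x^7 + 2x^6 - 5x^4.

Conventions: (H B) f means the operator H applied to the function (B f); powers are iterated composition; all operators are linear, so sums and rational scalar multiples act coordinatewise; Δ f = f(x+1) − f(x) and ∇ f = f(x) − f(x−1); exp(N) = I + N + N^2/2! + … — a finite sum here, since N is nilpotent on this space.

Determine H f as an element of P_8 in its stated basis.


order-1 term: -(8/3)x^7 + (35/3)x^6 + (169/3)x^5 + (335/3)x^4 + (319/3)x^3 + (161/3)x^2 + (31/3)x - 1/3
order-2 term: -(28/3)x^6 + 7x^5 + (545/3)x^4 + 575x^3 + (2507/3)x^2 + 603x + 521/3
order-3 term: -(56/3)x^5 - 35x^4 + (610/3)x^3 + 915x^2 + (4102/3)x + 731
order-4 term: -(70/3)x^4 - (245/3)x^3 + (160/3)x^2 + (1655/3)x + 608
order-5 term: -(56/3)x^3 - 77x^2 - (139/3)x + 100
order-6 term: -(28/3)x^2 - 35x - 71/3
order-7 term: -(8/3)x - 19/3
order-8 term: -1/3
the series for exp(Δ) f terminates at order 8
exp(Δ) f = -(1/3)x^8 + (1/3)x^7 + (13/3)x^6 + (134/3)x^5 + 230x^4 + (2353/3)x^3 + (5314/3)x^2 + (7345/3)x + 1582

g(x) = -(1/3)x^8 + (1/3)x^7 + (13/3)x^6 + (134/3)x^5 + 230x^4 + (2353/3)x^3 + (5314/3)x^2 + (7345/3)x + 1582


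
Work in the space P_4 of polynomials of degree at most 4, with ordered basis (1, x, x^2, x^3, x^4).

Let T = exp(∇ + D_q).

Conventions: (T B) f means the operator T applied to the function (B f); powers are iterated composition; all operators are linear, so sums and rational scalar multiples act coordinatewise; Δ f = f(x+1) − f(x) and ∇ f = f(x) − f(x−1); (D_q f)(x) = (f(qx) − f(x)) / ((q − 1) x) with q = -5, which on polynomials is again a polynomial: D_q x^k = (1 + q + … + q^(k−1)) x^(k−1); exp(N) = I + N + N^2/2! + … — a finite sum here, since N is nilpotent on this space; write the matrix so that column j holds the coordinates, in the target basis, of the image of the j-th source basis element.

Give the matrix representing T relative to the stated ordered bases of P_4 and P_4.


the matrix is [[1, 2, -3, -30, 860]; [0, 1, -2, -27, 960]; [0, 0, 1, 24, -1206]; [0, 0, 0, 1, -100]; [0, 0, 0, 0, 1]] (rows listed top to bottom)

image of 1: 1
image of x: x + 2
image of x^2: x^2 - 2x - 3
image of x^3: x^3 + 24x^2 - 27x - 30
image of x^4: x^4 - 100x^3 - 1206x^2 + 960x + 860
each image's coordinates form column j of the matrix


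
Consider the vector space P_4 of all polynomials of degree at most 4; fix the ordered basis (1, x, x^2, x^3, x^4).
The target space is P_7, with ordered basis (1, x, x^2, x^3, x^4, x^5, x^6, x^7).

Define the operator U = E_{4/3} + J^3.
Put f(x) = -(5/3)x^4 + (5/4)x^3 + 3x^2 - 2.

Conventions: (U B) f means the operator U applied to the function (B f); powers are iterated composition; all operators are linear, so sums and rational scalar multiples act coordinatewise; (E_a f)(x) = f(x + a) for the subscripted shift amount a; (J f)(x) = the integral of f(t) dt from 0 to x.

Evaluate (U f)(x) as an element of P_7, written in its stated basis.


the result is g(x) = -(1/126)x^7 + (1/96)x^6 + (1/20)x^5 - (5/3)x^4 - (287/36)x^3 - (88/9)x^2 - (92/81)x + 250/243

E_{4/3} f = -(5/3)x^4 - (275/36)x^3 - (88/9)x^2 - (92/81)x + 250/243
J f = -(1/3)x^5 + (5/16)x^4 + x^3 - 2x
J J f = -(1/18)x^6 + (1/16)x^5 + (1/4)x^4 - x^2
J J J f = -(1/126)x^7 + (1/96)x^6 + (1/20)x^5 - (1/3)x^3
(E_{4/3} + J^3) f = -(1/126)x^7 + (1/96)x^6 + (1/20)x^5 - (5/3)x^4 - (287/36)x^3 - (88/9)x^2 - (92/81)x + 250/243


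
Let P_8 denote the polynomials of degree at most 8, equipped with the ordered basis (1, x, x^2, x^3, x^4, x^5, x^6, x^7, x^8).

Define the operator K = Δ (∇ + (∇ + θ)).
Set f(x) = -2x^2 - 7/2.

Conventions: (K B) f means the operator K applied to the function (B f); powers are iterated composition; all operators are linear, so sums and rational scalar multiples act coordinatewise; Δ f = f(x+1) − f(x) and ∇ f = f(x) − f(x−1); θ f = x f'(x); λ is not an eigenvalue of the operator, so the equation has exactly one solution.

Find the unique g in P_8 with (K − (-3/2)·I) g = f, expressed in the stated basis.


the image equals g(x) = -(4/3)x^2 + (32/9)x + 17/27

write g with unknown coordinates in the stated basis and equate coefficients in (K − (-3/2)·I) g = f
solving from the highest basis element down gives g = -(4/3)x^2 + (32/9)x + 17/27
check: K g = -(16/3)x - 40/9
so K g − (-3/2)·g = -2x^2 - 7/2 = f ✓


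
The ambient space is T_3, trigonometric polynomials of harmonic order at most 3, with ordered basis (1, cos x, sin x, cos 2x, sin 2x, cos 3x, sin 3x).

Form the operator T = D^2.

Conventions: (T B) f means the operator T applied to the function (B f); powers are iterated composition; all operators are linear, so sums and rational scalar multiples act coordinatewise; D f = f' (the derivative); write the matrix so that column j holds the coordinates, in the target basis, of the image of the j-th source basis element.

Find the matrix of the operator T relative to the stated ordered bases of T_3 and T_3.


image of 1: 0
image of cos x: -cos x
image of sin x: -sin x
image of cos 2x: -4cos 2x
image of sin 2x: -4sin 2x
image of cos 3x: -9cos 3x
image of sin 3x: -9sin 3x
each image's coordinates form column j of the matrix

the matrix is [[0, 0, 0, 0, 0, 0, 0]; [0, -1, 0, 0, 0, 0, 0]; [0, 0, -1, 0, 0, 0, 0]; [0, 0, 0, -4, 0, 0, 0]; [0, 0, 0, 0, -4, 0, 0]; [0, 0, 0, 0, 0, -9, 0]; [0, 0, 0, 0, 0, 0, -9]] (rows listed top to bottom)


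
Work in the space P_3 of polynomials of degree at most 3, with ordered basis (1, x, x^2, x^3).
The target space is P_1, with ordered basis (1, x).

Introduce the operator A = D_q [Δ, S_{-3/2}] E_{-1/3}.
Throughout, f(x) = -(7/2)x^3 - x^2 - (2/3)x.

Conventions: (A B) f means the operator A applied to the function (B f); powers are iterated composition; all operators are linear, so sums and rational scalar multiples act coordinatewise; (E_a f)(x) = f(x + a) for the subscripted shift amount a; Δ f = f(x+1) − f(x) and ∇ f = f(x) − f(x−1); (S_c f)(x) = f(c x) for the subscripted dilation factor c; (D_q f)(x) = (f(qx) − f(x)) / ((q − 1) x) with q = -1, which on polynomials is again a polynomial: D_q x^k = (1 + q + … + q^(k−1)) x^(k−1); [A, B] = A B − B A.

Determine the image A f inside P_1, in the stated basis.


the result is g(x) = 615/16

E_{-1/3} f = -(7/2)x^3 + (5/2)x^2 - (7/6)x + 13/54
S_{-3/2} E_{-1/3} f = (189/16)x^3 + (45/8)x^2 + (7/4)x + 13/54
Δ S_{-3/2} E_{-1/3} f = (567/16)x^2 + (747/16)x + 307/16
Δ E_{-1/3} f = -(21/2)x^2 - (11/2)x - 13/6
S_{-3/2} Δ E_{-1/3} f = -(189/8)x^2 + (33/4)x - 13/6
[Δ, S_{-3/2}] E_{-1/3} f = (945/16)x^2 + (615/16)x + 1025/48
D_q [Δ, S_{-3/2}] E_{-1/3} f = 615/16


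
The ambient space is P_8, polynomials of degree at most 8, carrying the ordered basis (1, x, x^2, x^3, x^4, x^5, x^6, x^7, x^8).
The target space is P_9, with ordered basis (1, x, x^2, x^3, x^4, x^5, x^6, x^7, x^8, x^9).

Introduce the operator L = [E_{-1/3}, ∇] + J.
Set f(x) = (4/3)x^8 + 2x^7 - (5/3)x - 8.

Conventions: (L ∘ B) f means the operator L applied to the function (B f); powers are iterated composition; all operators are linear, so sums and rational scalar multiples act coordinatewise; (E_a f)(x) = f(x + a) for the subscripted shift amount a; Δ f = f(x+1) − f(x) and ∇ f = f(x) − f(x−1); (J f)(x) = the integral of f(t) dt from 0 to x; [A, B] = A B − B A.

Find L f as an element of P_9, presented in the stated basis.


∇ f = (32/3)x^7 - (70/3)x^6 + (98/3)x^5 - (70/3)x^4 + (14/3)x^3 + (14/3)x^2 - (10/3)x - 1
E_{-1/3} ∇ f = (32/3)x^7 - (434/9)x^6 + (938/9)x^5 - (10570/81)x^4 + (22834/243)x^3 - (7994/243)x^2 + (2762/2187)x - 17/6561
E_{-1/3} f = (4/3)x^8 - (14/9)x^7 - (14/27)x^6 + (154/81)x^5 - (350/243)x^4 + (406/729)x^3 - (266/2187)x^2 - (10841/6561)x - 146543/19683
∇ E_{-1/3} f = (32/3)x^7 - (434/9)x^6 + (938/9)x^5 - (10570/81)x^4 + (22834/243)x^3 - (7994/243)x^2 + (2762/2187)x - 17/6561
[E_{-1/3}, ∇] f = 0
J f = (4/27)x^9 + (1/4)x^8 - (5/6)x^2 - 8x
([E_{-1/3}, ∇] + J) f = (4/27)x^9 + (1/4)x^8 - (5/6)x^2 - 8x

the result is g(x) = (4/27)x^9 + (1/4)x^8 - (5/6)x^2 - 8x


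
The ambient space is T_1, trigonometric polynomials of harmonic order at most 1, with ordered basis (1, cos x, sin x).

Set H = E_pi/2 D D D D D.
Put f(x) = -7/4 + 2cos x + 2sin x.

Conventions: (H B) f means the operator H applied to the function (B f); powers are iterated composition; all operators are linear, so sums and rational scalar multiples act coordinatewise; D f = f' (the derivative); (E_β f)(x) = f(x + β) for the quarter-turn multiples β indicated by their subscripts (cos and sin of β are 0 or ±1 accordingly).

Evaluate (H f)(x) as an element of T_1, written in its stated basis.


D f = 2cos x - 2sin x
D D f = -2cos x - 2sin x
D (D D) f = -2cos x + 2sin x
D D (D D) f = 2cos x + 2sin x
D (D D) (D D) f = 2cos x - 2sin x
E_pi/2 D (D D) (D D) f = -2cos x - 2sin x

the result is g(x) = -2cos x - 2sin x


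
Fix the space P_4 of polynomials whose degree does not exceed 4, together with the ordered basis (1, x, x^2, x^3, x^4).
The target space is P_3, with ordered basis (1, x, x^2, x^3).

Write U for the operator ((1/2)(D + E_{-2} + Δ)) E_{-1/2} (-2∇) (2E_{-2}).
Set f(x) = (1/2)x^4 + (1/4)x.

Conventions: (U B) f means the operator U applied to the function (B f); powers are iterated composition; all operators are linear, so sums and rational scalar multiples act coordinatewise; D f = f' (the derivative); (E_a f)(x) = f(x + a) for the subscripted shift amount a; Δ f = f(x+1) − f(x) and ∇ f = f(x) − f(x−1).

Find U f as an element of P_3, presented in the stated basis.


E_{-2} f = (1/2)x^4 - 4x^3 + 12x^2 - (63/4)x + 15/2
(2E_{-2}) f = x^4 - 8x^3 + 24x^2 - (63/2)x + 15
∇ (2E_{-2}) f = 4x^3 - 30x^2 + 76x - 129/2
(-2∇) (2E_{-2}) f = -8x^3 + 60x^2 - 152x + 129
E_{-1/2} (-2∇) (2E_{-2}) f = -8x^3 + 72x^2 - 218x + 221
D (E_{-1/2} (-2∇)) (2E_{-2}) f = -24x^2 + 144x - 218
E_{-2} (E_{-1/2} (-2∇)) (2E_{-2}) f = -8x^3 + 120x^2 - 602x + 1009
Δ (E_{-1/2} (-2∇)) (2E_{-2}) f = -24x^2 + 120x - 154
(D + E_{-2} + Δ) (E_{-1/2} (-2∇)) (2E_{-2}) f = -8x^3 + 72x^2 - 338x + 637
((1/2)(D + E_{-2} + Δ)) (E_{-1/2} (-2∇)) (2E_{-2}) f = -4x^3 + 36x^2 - 169x + 637/2

g(x) = -4x^3 + 36x^2 - 169x + 637/2


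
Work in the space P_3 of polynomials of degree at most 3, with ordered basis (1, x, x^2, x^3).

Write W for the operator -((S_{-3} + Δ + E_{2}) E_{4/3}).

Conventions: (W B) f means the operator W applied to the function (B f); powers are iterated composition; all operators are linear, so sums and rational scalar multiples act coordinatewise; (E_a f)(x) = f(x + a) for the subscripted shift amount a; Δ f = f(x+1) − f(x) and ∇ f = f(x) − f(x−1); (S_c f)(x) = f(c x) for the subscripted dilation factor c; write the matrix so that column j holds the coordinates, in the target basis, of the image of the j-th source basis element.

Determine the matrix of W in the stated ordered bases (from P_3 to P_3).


image of 1: -2
image of x: 2x - 17/3
image of x^2: -10x^2 - (2/3)x - 149/9
image of x^3: 26x^3 - 49x^2 - (85/3)x - 1343/27
each image's coordinates form column j of the matrix

the matrix is [[-2, -17/3, -149/9, -1343/27]; [0, 2, -2/3, -85/3]; [0, 0, -10, -49]; [0, 0, 0, 26]] (rows listed top to bottom)


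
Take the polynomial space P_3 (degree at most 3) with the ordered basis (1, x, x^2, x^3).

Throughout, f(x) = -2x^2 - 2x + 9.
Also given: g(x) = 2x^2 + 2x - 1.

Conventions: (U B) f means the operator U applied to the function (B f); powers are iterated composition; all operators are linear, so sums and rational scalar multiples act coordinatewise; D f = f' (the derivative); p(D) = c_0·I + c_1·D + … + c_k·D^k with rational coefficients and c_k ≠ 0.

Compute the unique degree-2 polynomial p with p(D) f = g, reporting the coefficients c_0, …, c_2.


D^0 f = -2x^2 - 2x + 9
D^1 f = -4x - 2
D^2 f = -4
matching coefficients of g against c_0 f + c_1 Df + … from the top degree down determines the c_i
solution: c_0 = -1, c_1 = 0, c_2 = -2

c_0 = -1, c_1 = 0, c_2 = -2


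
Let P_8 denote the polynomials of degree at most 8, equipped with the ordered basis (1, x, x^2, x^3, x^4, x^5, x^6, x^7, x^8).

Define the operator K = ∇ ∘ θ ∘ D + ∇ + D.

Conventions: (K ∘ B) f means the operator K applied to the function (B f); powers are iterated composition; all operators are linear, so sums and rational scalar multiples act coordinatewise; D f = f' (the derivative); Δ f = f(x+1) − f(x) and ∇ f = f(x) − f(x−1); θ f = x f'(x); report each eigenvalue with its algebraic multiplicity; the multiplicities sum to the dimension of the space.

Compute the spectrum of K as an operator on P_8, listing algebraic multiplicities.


image of 1: 0
image of x: 2
image of x^2: 4x + 1
image of x^3: 6x^2 + 9x - 5
image of x^4: 8x^3 + 30x^2 - 32x + 11
image of x^5: 10x^4 + 70x^3 - 110x^2 + 75x - 19
image of x^6: 12x^5 + 135x^4 - 280x^3 + 285x^2 - 144x + 29
image of x^7: 14x^6 + 231x^5 - 595x^4 + 805x^3 - 609x^2 + 245x - 41
image of x^8: 16x^7 + 364x^6 - 1120x^5 + 1890x^4 - 1904x^3 + 1148x^2 - 384x + 55
the matrix is upper triangular; its diagonal is (0, 0, 0, 0, 0, 0, 0, 0, 0)
for a triangular matrix the eigenvalues are the diagonal entries, with algebraic multiplicity their repetition count

λ = 0 (multiplicity 9)


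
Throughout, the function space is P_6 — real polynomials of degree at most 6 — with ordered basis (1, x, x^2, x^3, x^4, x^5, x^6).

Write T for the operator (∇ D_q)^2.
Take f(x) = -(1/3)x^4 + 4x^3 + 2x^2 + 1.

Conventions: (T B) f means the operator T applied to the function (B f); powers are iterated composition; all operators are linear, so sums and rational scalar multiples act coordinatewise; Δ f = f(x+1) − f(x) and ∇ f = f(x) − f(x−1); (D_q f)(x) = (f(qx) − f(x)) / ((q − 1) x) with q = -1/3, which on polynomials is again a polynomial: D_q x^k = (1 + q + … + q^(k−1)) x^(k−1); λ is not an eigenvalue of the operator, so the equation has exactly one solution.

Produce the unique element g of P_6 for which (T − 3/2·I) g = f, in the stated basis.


write g with unknown coordinates in the stated basis and equate coefficients in (T − 3/2·I) g = f
solving from the highest basis element down gives g = (2/9)x^4 - (8/3)x^3 - (4/3)x^2 - 326/729
check: T g = 80/243
so T g − 3/2·g = -(1/3)x^4 + 4x^3 + 2x^2 + 1 = f ✓

g(x) = (2/9)x^4 - (8/3)x^3 - (4/3)x^2 - 326/729


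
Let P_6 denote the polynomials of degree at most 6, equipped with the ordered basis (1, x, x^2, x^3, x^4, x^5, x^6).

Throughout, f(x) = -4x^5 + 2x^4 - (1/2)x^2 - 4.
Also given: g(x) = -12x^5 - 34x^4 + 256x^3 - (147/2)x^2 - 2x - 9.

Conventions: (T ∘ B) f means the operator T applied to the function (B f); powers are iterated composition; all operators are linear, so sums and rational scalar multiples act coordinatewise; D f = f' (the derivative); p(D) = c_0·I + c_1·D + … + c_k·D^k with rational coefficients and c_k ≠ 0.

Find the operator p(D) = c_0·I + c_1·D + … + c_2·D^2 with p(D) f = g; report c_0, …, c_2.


c_0 = 3, c_1 = 2, c_2 = -3

D^0 f = -4x^5 + 2x^4 - (1/2)x^2 - 4
D^1 f = -20x^4 + 8x^3 - x
D^2 f = -80x^3 + 24x^2 - 1
matching coefficients of g against c_0 f + c_1 Df + … from the top degree down determines the c_i
solution: c_0 = 3, c_1 = 2, c_2 = -3


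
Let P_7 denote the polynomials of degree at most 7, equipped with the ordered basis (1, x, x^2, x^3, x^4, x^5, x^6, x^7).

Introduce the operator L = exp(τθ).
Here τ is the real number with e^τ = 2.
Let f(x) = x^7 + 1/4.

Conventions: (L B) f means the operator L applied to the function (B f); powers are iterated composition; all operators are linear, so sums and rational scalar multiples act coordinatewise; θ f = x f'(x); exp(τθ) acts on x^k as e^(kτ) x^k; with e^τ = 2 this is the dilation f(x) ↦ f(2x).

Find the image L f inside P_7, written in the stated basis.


exp(τθ) x^k = e^(kτ) x^k; with e^τ = 2 this sends x^k to 2^k x^k
x^7 ↦ 128 x^7
applying this coordinatewise to f: exp(τθ) f = 128x^7 + 1/4

the image equals g(x) = 128x^7 + 1/4


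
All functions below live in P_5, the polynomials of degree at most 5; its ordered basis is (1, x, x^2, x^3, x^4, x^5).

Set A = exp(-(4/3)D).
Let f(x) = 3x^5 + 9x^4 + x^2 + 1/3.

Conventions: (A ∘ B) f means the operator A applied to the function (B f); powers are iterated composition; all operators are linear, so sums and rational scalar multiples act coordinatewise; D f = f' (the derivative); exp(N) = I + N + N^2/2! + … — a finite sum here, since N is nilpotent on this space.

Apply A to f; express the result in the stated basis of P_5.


order-1 term: -20x^4 - 48x^3 - (8/3)x
order-2 term: (160/3)x^3 + 96x^2 + 16/9
order-3 term: -(640/9)x^2 - (256/3)x
order-4 term: (1280/27)x + 256/9
order-5 term: -1024/81
the series for exp(-(4/3)D) f terminates at order 5
exp(-(4/3)D) f = 3x^5 - 11x^4 + (16/3)x^3 + (233/9)x^2 - (1096/27)x + 1451/81

the image equals g(x) = 3x^5 - 11x^4 + (16/3)x^3 + (233/9)x^2 - (1096/27)x + 1451/81


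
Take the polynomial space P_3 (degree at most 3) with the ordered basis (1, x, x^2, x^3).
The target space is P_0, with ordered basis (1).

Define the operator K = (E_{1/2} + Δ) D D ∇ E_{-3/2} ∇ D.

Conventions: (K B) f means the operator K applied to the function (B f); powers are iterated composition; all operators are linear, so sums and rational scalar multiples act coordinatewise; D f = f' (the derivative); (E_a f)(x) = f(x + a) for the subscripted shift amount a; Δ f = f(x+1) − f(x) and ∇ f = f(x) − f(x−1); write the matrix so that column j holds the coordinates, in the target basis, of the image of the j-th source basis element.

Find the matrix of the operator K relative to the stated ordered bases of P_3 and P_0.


image of 1: 0
image of x: 0
image of x^2: 0
image of x^3: 0
each image's coordinates form column j of the matrix

the matrix is [[0, 0, 0, 0]] (rows listed top to bottom)


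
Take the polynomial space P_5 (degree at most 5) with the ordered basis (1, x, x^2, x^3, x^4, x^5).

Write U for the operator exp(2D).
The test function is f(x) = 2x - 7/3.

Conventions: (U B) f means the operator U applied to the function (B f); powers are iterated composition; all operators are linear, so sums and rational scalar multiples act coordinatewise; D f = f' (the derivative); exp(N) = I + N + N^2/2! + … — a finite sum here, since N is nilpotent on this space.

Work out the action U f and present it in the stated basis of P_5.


order-1 term: 4
the series for exp(2D) f terminates at order 1
exp(2D) f = 2x + 5/3

g(x) = 2x + 5/3


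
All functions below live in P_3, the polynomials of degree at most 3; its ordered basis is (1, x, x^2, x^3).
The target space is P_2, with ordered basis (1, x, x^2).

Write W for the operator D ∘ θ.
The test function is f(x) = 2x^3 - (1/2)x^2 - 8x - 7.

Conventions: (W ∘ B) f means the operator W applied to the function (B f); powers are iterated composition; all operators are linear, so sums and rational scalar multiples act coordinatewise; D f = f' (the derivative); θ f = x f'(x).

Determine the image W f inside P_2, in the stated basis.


θ f = 6x^3 - x^2 - 8x
D θ f = 18x^2 - 2x - 8

g(x) = 18x^2 - 2x - 8


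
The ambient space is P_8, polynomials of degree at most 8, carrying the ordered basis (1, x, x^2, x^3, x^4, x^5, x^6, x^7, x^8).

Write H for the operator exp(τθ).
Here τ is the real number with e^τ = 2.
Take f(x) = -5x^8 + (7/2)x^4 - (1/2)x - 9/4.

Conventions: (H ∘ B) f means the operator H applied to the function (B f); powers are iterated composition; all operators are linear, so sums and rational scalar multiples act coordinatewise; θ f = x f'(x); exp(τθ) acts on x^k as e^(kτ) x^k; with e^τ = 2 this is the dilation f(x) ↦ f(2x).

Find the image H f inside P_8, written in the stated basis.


the image equals g(x) = -1280x^8 + 56x^4 - x - 9/4

exp(τθ) x^k = e^(kτ) x^k; with e^τ = 2 this sends x^k to 2^k x^k
x ↦ 2 x
x^4 ↦ 16 x^4
x^8 ↦ 256 x^8
applying this coordinatewise to f: exp(τθ) f = -1280x^8 + 56x^4 - x - 9/4


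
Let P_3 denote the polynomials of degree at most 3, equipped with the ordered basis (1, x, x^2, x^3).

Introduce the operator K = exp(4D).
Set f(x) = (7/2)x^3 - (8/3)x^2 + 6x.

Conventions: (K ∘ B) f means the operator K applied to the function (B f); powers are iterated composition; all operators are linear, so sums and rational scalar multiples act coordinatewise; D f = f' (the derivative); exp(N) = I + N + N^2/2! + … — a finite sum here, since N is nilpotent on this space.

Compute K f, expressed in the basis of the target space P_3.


order-1 term: 42x^2 - (64/3)x + 24
order-2 term: 168x - 128/3
order-3 term: 224
the series for exp(4D) f terminates at order 3
exp(4D) f = (7/2)x^3 + (118/3)x^2 + (458/3)x + 616/3

the image equals g(x) = (7/2)x^3 + (118/3)x^2 + (458/3)x + 616/3


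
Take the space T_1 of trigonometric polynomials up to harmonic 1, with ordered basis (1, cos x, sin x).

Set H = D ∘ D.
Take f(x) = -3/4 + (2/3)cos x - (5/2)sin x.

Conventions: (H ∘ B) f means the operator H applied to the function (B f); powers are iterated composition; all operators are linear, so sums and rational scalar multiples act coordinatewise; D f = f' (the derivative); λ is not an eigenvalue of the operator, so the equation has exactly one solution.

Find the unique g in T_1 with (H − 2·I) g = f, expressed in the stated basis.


the result is g(x) = 3/8 - (2/9)cos x + (5/6)sin x

write g with unknown coordinates in the stated basis and equate coefficients in (H − 2·I) g = f
solving from the highest basis element down gives g = 3/8 - (2/9)cos x + (5/6)sin x
check: H g = (2/9)cos x - (5/6)sin x
so H g − 2·g = -3/4 + (2/3)cos x - (5/2)sin x = f ✓


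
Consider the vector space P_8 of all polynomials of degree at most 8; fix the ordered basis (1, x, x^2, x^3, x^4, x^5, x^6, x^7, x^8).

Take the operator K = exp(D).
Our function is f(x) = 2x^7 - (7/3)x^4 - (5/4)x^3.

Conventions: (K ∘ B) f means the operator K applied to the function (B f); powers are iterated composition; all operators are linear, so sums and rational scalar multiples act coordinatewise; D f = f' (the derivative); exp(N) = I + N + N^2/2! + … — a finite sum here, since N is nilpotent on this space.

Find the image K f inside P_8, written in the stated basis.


the result is g(x) = 2x^7 + 14x^6 + 42x^5 + (203/3)x^4 + (713/12)x^3 + (97/4)x^2 + (11/12)x - 19/12

order-1 term: 14x^6 - (28/3)x^3 - (15/4)x^2
order-2 term: 42x^5 - 14x^2 - (15/4)x
order-3 term: 70x^4 - (28/3)x - 5/4
order-4 term: 70x^3 - 7/3
order-5 term: 42x^2
order-6 term: 14x
order-7 term: 2
the series for exp(D) f terminates at order 7
exp(D) f = 2x^7 + 14x^6 + 42x^5 + (203/3)x^4 + (713/12)x^3 + (97/4)x^2 + (11/12)x - 19/12


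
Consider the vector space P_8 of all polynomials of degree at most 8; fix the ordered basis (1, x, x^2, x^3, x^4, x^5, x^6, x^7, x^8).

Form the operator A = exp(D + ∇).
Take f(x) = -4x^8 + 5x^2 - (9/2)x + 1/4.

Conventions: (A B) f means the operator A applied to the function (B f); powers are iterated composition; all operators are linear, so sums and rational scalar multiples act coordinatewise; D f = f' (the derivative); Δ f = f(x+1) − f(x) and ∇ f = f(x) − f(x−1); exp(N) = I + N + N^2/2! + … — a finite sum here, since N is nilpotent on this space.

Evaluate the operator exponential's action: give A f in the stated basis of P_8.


order-1 term: -64x^7 + 112x^6 - 224x^5 + 280x^4 - 224x^3 + 112x^2 - 12x - 10
order-2 term: -448x^6 + 1344x^5 - 3080x^4 + 4480x^3 - 4144x^2 + 2240x - 520
order-3 term: -1792x^5 + 6720x^4 - 15680x^3 + 21840x^2 - 17248x + 5992
order-4 term: -4480x^4 + 17920x^3 - 38080x^2 + 42560x - 20132
order-5 term: -7168x^3 + 26880x^2 - 44800x + 29120
order-6 term: -7168x^2 + 21504x - 20608
order-7 term: -4096x + 7168
order-8 term: -1024
the series for exp(D + ∇) f terminates at order 8
exp(D + ∇) f = -4x^8 - 64x^7 - 336x^6 - 672x^5 - 560x^4 - 672x^3 - 555x^2 + (287/2)x - 55/4

the image equals g(x) = -4x^8 - 64x^7 - 336x^6 - 672x^5 - 560x^4 - 672x^3 - 555x^2 + (287/2)x - 55/4


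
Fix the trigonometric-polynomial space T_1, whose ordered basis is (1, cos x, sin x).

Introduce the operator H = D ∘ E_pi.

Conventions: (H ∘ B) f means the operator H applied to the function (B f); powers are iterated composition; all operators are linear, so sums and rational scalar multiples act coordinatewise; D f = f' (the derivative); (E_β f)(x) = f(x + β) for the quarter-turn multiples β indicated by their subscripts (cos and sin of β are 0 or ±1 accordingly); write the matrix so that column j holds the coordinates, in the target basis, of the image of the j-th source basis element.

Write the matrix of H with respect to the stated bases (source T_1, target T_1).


the matrix is [[0, 0, 0]; [0, 0, -1]; [0, 1, 0]] (rows listed top to bottom)

image of 1: 0
image of cos x: sin x
image of sin x: -cos x
each image's coordinates form column j of the matrix


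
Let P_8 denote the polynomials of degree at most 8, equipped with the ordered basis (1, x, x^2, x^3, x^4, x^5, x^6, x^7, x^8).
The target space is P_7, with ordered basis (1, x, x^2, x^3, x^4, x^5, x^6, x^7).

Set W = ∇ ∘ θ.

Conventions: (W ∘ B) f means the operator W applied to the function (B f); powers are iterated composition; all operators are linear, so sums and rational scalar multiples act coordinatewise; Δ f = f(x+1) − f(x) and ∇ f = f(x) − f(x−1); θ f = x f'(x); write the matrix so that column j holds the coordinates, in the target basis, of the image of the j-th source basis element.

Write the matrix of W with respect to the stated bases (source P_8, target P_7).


the matrix is [[0, 1, -2, 3, -4, 5, -6, 7, -8]; [0, 0, 4, -9, 16, -25, 36, -49, 64]; [0, 0, 0, 9, -24, 50, -90, 147, -224]; [0, 0, 0, 0, 16, -50, 120, -245, 448]; [0, 0, 0, 0, 0, 25, -90, 245, -560]; [0, 0, 0, 0, 0, 0, 36, -147, 448]; [0, 0, 0, 0, 0, 0, 0, 49, -224]; [0, 0, 0, 0, 0, 0, 0, 0, 64]] (rows listed top to bottom)

image of 1: 0
image of x: 1
image of x^2: 4x - 2
image of x^3: 9x^2 - 9x + 3
image of x^4: 16x^3 - 24x^2 + 16x - 4
image of x^5: 25x^4 - 50x^3 + 50x^2 - 25x + 5
image of x^6: 36x^5 - 90x^4 + 120x^3 - 90x^2 + 36x - 6
image of x^7: 49x^6 - 147x^5 + 245x^4 - 245x^3 + 147x^2 - 49x + 7
image of x^8: 64x^7 - 224x^6 + 448x^5 - 560x^4 + 448x^3 - 224x^2 + 64x - 8
each image's coordinates form column j of the matrix


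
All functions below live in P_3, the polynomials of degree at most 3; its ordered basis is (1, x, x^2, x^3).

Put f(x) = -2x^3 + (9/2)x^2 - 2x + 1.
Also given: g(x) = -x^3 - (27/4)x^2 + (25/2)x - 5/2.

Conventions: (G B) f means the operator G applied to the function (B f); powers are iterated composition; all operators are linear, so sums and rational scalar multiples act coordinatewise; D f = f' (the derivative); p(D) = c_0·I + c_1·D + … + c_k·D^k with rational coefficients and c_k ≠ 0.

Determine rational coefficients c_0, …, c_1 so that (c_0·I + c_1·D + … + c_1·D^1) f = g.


D^0 f = -2x^3 + (9/2)x^2 - 2x + 1
D^1 f = -6x^2 + 9x - 2
matching coefficients of g against c_0 f + c_1 Df + … from the top degree down determines the c_i
solution: c_0 = 1/2, c_1 = 3/2

c_0 = 1/2, c_1 = 3/2


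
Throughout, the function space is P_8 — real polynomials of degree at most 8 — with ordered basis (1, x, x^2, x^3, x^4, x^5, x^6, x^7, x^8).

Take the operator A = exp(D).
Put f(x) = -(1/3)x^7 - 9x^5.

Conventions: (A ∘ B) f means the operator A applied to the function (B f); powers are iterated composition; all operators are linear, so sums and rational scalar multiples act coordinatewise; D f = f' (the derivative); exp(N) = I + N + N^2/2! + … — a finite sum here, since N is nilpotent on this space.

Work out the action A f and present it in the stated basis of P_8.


the image equals g(x) = -(1/3)x^7 - (7/3)x^6 - 16x^5 - (170/3)x^4 - (305/3)x^3 - 97x^2 - (142/3)x - 28/3

order-1 term: -(7/3)x^6 - 45x^4
order-2 term: -7x^5 - 90x^3
order-3 term: -(35/3)x^4 - 90x^2
order-4 term: -(35/3)x^3 - 45x
order-5 term: -7x^2 - 9
order-6 term: -(7/3)x
order-7 term: -1/3
the series for exp(D) f terminates at order 7
exp(D) f = -(1/3)x^7 - (7/3)x^6 - 16x^5 - (170/3)x^4 - (305/3)x^3 - 97x^2 - (142/3)x - 28/3
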